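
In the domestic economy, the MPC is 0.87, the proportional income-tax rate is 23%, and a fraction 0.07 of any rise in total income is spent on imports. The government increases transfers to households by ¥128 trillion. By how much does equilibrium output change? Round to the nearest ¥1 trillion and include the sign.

+¥278 trillion

The transfer change shifts disposable income by +¥128 trillion, so first-round consumption changes by c·ΔTR = 0.87 × (+¥128 trillion) = +¥111.36 trillion.
Expenditure multiplier = 1/(1 − c(1−t) + m) = 1/(1 − 0.87×0.77 + 0.07) = 1/0.4001 ≈ 2.499.
The transfer multiplier is c × k ≈ 2.174, so ΔY = k × (c·ΔTR) = (+¥111.36 trillion) / 0.4001 ≈ +¥278 trillion.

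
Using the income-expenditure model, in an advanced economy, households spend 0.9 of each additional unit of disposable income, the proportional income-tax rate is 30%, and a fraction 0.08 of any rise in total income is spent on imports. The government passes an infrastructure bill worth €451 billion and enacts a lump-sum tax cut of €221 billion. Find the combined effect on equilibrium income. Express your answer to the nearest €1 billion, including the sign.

Expenditure multiplier = 1/(1 − c(1−t) + m) = 1/(1 − 0.9×0.7 + 0.08) = 1/0.45 ≈ 2.222.
ΔG contributes k·ΔG = (+€451 billion) / 0.45 ≈ +€1,002.2 billion.
ΔT of −€221 billion changes first-round spending by −c·ΔT = +€198.9 billion, contributing k·(−c·ΔT) = (+€198.9 billion) / 0.45 = +€442 billion.
Net ΔY = k(ΔG − c·ΔT) = (+€649.9 billion) / 0.45 ≈ +€1,444 billion.

+€1,444 billion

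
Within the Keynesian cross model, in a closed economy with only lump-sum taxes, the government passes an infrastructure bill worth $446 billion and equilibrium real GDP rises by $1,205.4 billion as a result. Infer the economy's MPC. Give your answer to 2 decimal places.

0.63

Implied spending multiplier k = ΔY/ΔG = 1,205.4/446 ≈ 2.7027.
Since k = 1/(1 − MPC), MPC = 1 − 1/k = 1 − ΔG/ΔY = 1 − 446/1,205.4 ≈ 0.63.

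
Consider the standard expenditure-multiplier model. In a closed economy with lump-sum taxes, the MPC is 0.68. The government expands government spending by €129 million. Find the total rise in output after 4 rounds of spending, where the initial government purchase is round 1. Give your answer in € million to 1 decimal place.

Round 1 adds ΔG = €129 million; each later round is MPC = 0.68 times the previous.
After 4 rounds: 129 + 87.72 + 59.6496 + 40.561728 = ΔG·(1 − c^4)/(1 − c) = 129 × (1 − 0.21381376)/0.32 ≈ €316.9 million.

€316.9 million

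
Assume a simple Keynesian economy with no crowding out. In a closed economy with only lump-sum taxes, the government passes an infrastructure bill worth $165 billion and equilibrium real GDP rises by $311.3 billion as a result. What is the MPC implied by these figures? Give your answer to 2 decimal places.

0.47

Implied spending multiplier k = ΔY/ΔG = 311.3/165 ≈ 1.8867.
Since k = 1/(1 − MPC), MPC = 1 − 1/k = 1 − ΔG/ΔY = 1 − 165/311.3 ≈ 0.47.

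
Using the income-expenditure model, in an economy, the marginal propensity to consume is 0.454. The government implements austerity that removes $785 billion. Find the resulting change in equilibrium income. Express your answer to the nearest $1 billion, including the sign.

Expenditure multiplier = 1/(1 − MPC) = 1/(1 − 0.454) = 1/0.546 ≈ 1.832.
ΔY = k × ΔG = (−$785 billion) / 0.546 ≈ −$1,438 billion.

−$1,438 billion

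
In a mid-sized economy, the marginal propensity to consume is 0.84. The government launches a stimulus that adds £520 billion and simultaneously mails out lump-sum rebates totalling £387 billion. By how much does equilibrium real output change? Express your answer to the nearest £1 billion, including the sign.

Expenditure multiplier = 1/(1 − MPC) = 1/(1 − 0.84) = 1/0.16 = 6.25.
ΔG contributes k·ΔG = (+£520 billion) / 0.16 = +£3,250 billion.
ΔT of −£387 billion changes first-round spending by −c·ΔT = +£325.08 billion, contributing k·(−c·ΔT) = (+£325.08 billion) / 0.16 ≈ +£2,031.8 billion.
Net ΔY = k(ΔG − c·ΔT) = (+£845.08 billion) / 0.16 ≈ +£5,282 billion.

+£5,282 billion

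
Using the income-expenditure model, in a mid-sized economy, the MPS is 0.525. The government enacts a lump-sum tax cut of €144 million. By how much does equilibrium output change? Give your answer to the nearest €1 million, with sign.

+€130 million

MPC = 1 − MPS = 1 − 0.525 = 0.475.
A lump-sum tax change of −€144 million shifts disposable income by +€144 million; first-round consumption changes by −c × ΔT = −0.475 × (−€144 million) = +€68.4 million.
Expenditure multiplier = 1/(1 − MPC) = 1/(1 − 0.475) = 1/0.525 ≈ 1.905.
The tax multiplier is −c × k ≈ −0.905, so ΔY = k × (−c·ΔT) = (+€68.4 million) / 0.525 ≈ +€130 million.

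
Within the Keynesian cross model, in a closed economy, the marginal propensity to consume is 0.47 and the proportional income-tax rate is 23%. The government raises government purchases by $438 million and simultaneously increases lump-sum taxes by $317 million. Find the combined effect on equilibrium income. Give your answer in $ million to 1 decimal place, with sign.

+$452.9 million

Expenditure multiplier = 1/(1 − c(1−t)) = 1/(1 − 0.47×0.77) = 1/0.6381 ≈ 1.567.
ΔG contributes k·ΔG = (+$438 million) / 0.6381 ≈ +$686.4 million.
ΔT of +$317 million changes first-round spending by −c·ΔT = −$148.99 million, contributing k·(−c·ΔT) = (−$148.99 million) / 0.6381 ≈ −$233.5 million.
Net ΔY = k(ΔG − c·ΔT) = (+$289.01 million) / 0.6381 ≈ +$452.9 million.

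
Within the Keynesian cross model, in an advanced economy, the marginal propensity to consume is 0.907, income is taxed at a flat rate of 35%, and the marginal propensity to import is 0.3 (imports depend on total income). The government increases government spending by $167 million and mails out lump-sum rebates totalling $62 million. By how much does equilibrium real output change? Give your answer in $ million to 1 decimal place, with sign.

+$314.2 million

Expenditure multiplier = 1/(1 − c(1−t) + m) = 1/(1 − 0.907×0.65 + 0.3) = 1/0.71045 ≈ 1.408.
ΔG contributes k·ΔG = (+$167 million) / 0.71045 ≈ +$235.1 million.
ΔT of −$62 million changes first-round spending by −c·ΔT = +$56.234 million, contributing k·(−c·ΔT) = (+$56.234 million) / 0.71045 ≈ +$79.2 million.
Net ΔY = k(ΔG − c·ΔT) = (+$223.234 million) / 0.71045 ≈ +$314.2 million.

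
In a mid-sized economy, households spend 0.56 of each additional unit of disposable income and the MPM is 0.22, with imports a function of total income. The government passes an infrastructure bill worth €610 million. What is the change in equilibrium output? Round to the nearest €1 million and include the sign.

+€924 million

Government-spending multiplier = 1/(1 − c + m) = 1/(1 − 0.56 + 0.22) = 1/0.66 ≈ 1.515.
ΔY = k × ΔG = (+€610 million) / 0.66 ≈ +€924 million.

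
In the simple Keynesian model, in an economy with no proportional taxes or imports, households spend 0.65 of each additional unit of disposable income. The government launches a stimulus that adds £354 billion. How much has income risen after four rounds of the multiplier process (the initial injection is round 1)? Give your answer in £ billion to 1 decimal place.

Round 1 adds ΔG = £354 billion; each later round is MPC = 0.65 times the previous.
After 4 rounds: 354 + 230.1 + 149.565 + 97.21725 = ΔG·(1 − c^4)/(1 − c) = 354 × (1 − 0.17850625)/0.35 ≈ £830.9 billion.

£830.9 billion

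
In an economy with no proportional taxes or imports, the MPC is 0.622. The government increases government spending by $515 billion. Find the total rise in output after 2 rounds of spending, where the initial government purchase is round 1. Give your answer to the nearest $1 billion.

Round 1 adds ΔG = $515 billion; each later round is MPC = 0.622 times the previous.
After 2 rounds: 515 + 320.33 = ΔG·(1 − c^2)/(1 − c) = 515 × (1 − 0.386884)/0.378 ≈ $835 billion.

$835 billion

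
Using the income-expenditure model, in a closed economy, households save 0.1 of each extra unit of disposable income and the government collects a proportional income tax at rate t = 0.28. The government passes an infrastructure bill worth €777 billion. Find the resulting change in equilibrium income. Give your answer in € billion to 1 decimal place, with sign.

MPC = 1 − MPS = 1 − 0.1 = 0.9.
Expenditure multiplier = 1/(1 − c(1−t)) = 1/(1 − 0.9×0.72) = 1/0.352 ≈ 2.841.
ΔY = k × ΔG = (+€777 billion) / 0.352 ≈ +€2,207.4 billion.

+€2,207.4 billion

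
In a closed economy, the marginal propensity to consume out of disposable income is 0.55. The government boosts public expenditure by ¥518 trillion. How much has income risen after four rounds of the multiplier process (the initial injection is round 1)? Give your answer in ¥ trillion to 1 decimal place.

Round 1 adds ΔG = ¥518 trillion; each later round is MPC = 0.55 times the previous.
After 4 rounds: 518 + 284.9 + 156.695 + 86.18225 = ΔG·(1 − c^4)/(1 − c) = 518 × (1 − 0.09150625)/0.45 ≈ ¥1,045.8 trillion.

¥1,045.8 trillion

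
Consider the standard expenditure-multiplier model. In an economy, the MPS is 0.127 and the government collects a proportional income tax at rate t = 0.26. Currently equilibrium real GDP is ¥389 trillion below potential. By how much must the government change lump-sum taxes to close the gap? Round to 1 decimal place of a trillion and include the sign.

−¥157.7 trillion

MPC = 1 − MPS = 1 − 0.127 = 0.873.
Spending multiplier = 1/(1 − c(1−t)) = 1/(1 − 0.873×0.74) = 1/0.35398 ≈ 2.825.
Tax multiplier = −c·k = −0.873/0.35398 ≈ −2.466. Need ΔY = +¥389 trillion, so ΔT = ΔY/(−c·k) = −(+¥389 trillion) × 0.35398 / 0.873 ≈ −¥157.7 trillion.
The government should cut lump-sum taxes by ¥157.7 trillion.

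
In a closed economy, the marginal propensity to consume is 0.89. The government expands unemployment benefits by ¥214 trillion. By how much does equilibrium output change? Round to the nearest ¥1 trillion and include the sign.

+¥1,731 trillion

The transfer change shifts disposable income by +¥214 trillion, so first-round consumption changes by c·ΔTR = 0.89 × (+¥214 trillion) = +¥190.46 trillion.
Expenditure multiplier = 1/(1 − MPC) = 1/(1 − 0.89) = 1/0.11 ≈ 9.091.
The transfer multiplier is c × k ≈ 8.091, so ΔY = k × (c·ΔTR) = (+¥190.46 trillion) / 0.11 ≈ +¥1,731 trillion.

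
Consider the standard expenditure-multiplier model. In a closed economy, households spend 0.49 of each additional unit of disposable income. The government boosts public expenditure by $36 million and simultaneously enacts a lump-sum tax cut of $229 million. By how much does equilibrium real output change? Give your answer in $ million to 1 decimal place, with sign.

+$290.6 million

Expenditure multiplier = 1/(1 − MPC) = 1/(1 − 0.49) = 1/0.51 ≈ 1.961.
ΔG contributes k·ΔG = (+$36 million) / 0.51 ≈ +$70.6 million.
ΔT of −$229 million changes first-round spending by −c·ΔT = +$112.21 million, contributing k·(−c·ΔT) = (+$112.21 million) / 0.51 ≈ +$220 million.
Net ΔY = k(ΔG − c·ΔT) = (+$148.21 million) / 0.51 ≈ +$290.6 million.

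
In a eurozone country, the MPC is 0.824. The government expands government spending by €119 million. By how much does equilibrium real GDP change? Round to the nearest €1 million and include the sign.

+€676 million

Spending multiplier = 1/(1 − MPC) = 1/(1 − 0.824) = 1/0.176 ≈ 5.682.
ΔY = k × ΔG = (+€119 million) / 0.176 ≈ +€676 million.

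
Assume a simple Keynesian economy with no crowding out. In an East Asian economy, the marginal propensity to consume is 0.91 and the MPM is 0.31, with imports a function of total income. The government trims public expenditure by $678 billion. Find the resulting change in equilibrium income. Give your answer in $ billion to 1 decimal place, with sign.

−$1,695.0 billion

Government-spending multiplier = 1/(1 − c + m) = 1/(1 − 0.91 + 0.31) = 1/0.4 = 2.5.
ΔY = k × ΔG = (−$678 billion) / 0.4 = −$1,695 billion.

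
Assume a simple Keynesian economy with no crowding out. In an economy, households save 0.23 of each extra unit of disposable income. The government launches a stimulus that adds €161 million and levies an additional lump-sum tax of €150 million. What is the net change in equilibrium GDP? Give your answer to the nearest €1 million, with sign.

+€198 million

MPC = 1 − MPS = 1 − 0.23 = 0.77.
Expenditure multiplier = 1/(1 − MPC) = 1/(1 − 0.77) = 1/0.23 ≈ 4.348.
ΔG contributes k·ΔG = (+€161 million) / 0.23 = +€700 million.
ΔT of +€150 million changes first-round spending by −c·ΔT = −€115.5 million, contributing k·(−c·ΔT) = (−€115.5 million) / 0.23 ≈ −€502.2 million.
Net ΔY = k(ΔG − c·ΔT) = (+€45.5 million) / 0.23 ≈ +€198 million.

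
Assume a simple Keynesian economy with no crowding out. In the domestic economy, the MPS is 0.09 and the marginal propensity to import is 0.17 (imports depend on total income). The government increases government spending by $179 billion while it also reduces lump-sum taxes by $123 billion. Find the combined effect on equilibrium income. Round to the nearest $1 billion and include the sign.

+$1,119 billion

MPC = 1 − MPS = 1 − 0.09 = 0.91.
Expenditure multiplier = 1/(1 − c + m) = 1/(1 − 0.91 + 0.17) = 1/0.26 ≈ 3.846.
ΔG contributes k·ΔG = (+$179 billion) / 0.26 ≈ +$688.5 billion.
ΔT of −$123 billion changes first-round spending by −c·ΔT = +$111.93 billion, contributing k·(−c·ΔT) = (+$111.93 billion) / 0.26 = +$430.5 billion.
Net ΔY = k(ΔG − c·ΔT) = (+$290.93 billion) / 0.26 ≈ +$1,119 billion.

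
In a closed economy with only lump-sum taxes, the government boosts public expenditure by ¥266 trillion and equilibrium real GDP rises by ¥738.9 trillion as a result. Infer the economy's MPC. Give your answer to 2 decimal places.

0.64

Implied spending multiplier k = ΔY/ΔG = 738.9/266 ≈ 2.7778.
Since k = 1/(1 − MPC), MPC = 1 − 1/k = 1 − ΔG/ΔY = 1 − 266/738.9 ≈ 0.64.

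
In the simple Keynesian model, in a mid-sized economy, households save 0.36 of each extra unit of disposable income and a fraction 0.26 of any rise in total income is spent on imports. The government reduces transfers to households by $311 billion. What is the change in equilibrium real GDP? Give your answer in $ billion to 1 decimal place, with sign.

−$321.0 billion

MPC = 1 − MPS = 1 − 0.36 = 0.64.
The transfer change shifts disposable income by −$311 billion, so first-round consumption changes by c·ΔTR = 0.64 × (−$311 billion) = −$199.04 billion.
Expenditure multiplier = 1/(1 − c + m) = 1/(1 − 0.64 + 0.26) = 1/0.62 ≈ 1.613.
The transfer multiplier is c × k ≈ 1.032, so ΔY = k × (c·ΔTR) = (−$199.04 billion) / 0.62 ≈ −$321 billion.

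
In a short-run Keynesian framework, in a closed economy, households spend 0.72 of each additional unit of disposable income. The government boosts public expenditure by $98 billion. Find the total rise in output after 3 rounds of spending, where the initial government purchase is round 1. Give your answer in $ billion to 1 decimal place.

Round 1 adds ΔG = $98 billion; each later round is MPC = 0.72 times the previous.
After 3 rounds: 98 + 70.56 + 50.8032 = ΔG·(1 − c^3)/(1 − c) = 98 × (1 − 0.373248)/0.28 ≈ $219.4 billion.

$219.4 billion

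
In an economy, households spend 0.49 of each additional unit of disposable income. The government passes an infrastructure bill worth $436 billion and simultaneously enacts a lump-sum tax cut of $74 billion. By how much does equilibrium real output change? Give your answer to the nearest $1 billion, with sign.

+$926 billion

Expenditure multiplier = 1/(1 − MPC) = 1/(1 − 0.49) = 1/0.51 ≈ 1.961.
ΔG contributes k·ΔG = (+$436 billion) / 0.51 ≈ +$854.9 billion.
ΔT of −$74 billion changes first-round spending by −c·ΔT = +$36.26 billion, contributing k·(−c·ΔT) = (+$36.26 billion) / 0.51 ≈ +$71.1 billion.
Net ΔY = k(ΔG − c·ΔT) = (+$472.26 billion) / 0.51 = +$926 billion.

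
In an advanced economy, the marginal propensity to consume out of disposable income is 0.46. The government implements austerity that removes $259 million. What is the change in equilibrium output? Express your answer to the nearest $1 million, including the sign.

−$480 million

Spending multiplier = 1/(1 − MPC) = 1/(1 − 0.46) = 1/0.54 ≈ 1.852.
ΔY = k × ΔG = (−$259 million) / 0.54 ≈ −$480 million.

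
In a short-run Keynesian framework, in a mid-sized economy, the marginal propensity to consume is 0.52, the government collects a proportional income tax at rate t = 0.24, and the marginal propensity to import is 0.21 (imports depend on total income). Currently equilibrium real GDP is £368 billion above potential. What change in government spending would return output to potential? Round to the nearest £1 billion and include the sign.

−£300 billion

Spending multiplier = 1/(1 − c(1−t) + m) = 1/(1 − 0.52×0.76 + 0.21) = 1/0.8148 ≈ 1.227.
Need ΔY = −£368 billion, so ΔG = ΔY/k = (−£368 billion) × 0.8148 ≈ −£300 billion.
The government should cut government spending by £300 billion.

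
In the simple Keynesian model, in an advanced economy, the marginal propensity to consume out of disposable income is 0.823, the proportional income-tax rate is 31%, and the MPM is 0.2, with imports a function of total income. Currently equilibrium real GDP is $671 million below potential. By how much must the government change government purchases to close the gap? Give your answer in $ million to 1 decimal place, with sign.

+$424.2 million

Spending multiplier = 1/(1 − c(1−t) + m) = 1/(1 − 0.823×0.69 + 0.2) = 1/0.63213 ≈ 1.582.
Need ΔY = +$671 million, so ΔG = ΔY/k = (+$671 million) × 0.63213 ≈ +$424.2 million.
The government should increase government purchases by $424.2 million.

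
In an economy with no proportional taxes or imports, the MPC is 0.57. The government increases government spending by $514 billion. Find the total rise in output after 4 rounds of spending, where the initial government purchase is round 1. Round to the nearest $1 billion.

Round 1 adds ΔG = $514 billion; each later round is MPC = 0.57 times the previous.
After 4 rounds: 514 + 292.98 + 166.9986 + 95.189202 = ΔG·(1 − c^4)/(1 − c) = 514 × (1 − 0.10556001)/0.43 ≈ $1,069 billion.

$1,069 billion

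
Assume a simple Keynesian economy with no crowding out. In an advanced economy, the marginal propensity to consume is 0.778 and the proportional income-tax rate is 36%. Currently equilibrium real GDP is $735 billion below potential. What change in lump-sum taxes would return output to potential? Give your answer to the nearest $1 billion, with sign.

−$474 billion

Spending multiplier = 1/(1 − c(1−t)) = 1/(1 − 0.778×0.64) = 1/0.50208 ≈ 1.992.
Tax multiplier = −c·k = −0.778/0.50208 ≈ −1.55. Need ΔY = +$735 billion, so ΔT = ΔY/(−c·k) = −(+$735 billion) × 0.50208 / 0.778 ≈ −$474 billion.
The government should cut lump-sum taxes by $474 billion.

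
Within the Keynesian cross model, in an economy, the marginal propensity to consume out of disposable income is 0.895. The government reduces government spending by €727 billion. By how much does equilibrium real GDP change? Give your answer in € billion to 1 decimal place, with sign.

Government-spending multiplier = 1/(1 − MPC) = 1/(1 − 0.895) = 1/0.105 ≈ 9.524.
ΔY = k × ΔG = (−€727 billion) / 0.105 ≈ −€6,923.8 billion.

−€6,923.8 billion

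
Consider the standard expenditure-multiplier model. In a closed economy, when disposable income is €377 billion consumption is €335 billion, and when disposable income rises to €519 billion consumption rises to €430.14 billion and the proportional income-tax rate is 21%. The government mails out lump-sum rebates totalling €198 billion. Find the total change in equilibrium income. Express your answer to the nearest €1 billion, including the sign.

+€282 billion

MPC = ΔC/ΔYd = (430.14 − 335)/(519 − 377) = 95.14/142 = 0.67.
A lump-sum tax change of −€198 billion shifts disposable income by +€198 billion; first-round consumption changes by −c × ΔT = −0.67 × (−€198 billion) = +€132.66 billion.
Expenditure multiplier = 1/(1 − c(1−t)) = 1/(1 − 0.67×0.79) = 1/0.4707 ≈ 2.124.
The tax multiplier is −c × k ≈ −1.423, so ΔY = k × (−c·ΔT) = (+€132.66 billion) / 0.4707 ≈ +€282 billion.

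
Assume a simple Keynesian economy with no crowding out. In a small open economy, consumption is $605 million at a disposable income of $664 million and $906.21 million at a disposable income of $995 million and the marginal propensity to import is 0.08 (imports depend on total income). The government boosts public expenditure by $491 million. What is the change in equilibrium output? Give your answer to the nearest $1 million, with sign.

MPC = ΔC/ΔYd = (906.21 − 605)/(995 − 664) = 301.21/331 = 0.91.
Government-spending multiplier = 1/(1 − c + m) = 1/(1 − 0.91 + 0.08) = 1/0.17 ≈ 5.882.
ΔY = k × ΔG = (+$491 million) / 0.17 ≈ +$2,888 million.

+$2,888 million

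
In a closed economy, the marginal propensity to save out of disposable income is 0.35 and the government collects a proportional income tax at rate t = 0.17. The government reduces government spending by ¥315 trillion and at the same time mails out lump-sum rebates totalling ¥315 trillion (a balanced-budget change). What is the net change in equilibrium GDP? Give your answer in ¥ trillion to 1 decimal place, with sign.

MPC = 1 − MPS = 1 − 0.35 = 0.65.
Expenditure multiplier = 1/(1 − c(1−t)) = 1/(1 − 0.65×0.83) = 1/0.4605 ≈ 2.172.
ΔG contributes k·ΔG = (−¥315 trillion) / 0.4605 ≈ −¥684 trillion.
ΔT of −¥315 trillion changes first-round spending by −c·ΔT = +¥204.75 trillion, contributing k·(−c·ΔT) = (+¥204.75 trillion) / 0.4605 ≈ +¥444.6 trillion.
Net ΔY = k(ΔG − c·ΔT) = (−¥110.25 trillion) / 0.4605 ≈ −¥239.4 trillion.

−¥239.4 trillion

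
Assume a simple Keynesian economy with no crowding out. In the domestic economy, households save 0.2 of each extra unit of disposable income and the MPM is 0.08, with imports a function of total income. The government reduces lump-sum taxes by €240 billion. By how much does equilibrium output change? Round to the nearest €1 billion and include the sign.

MPC = 1 − MPS = 1 − 0.2 = 0.8.
A lump-sum tax change of −€240 billion shifts disposable income by +€240 billion; first-round consumption changes by −c × ΔT = −0.8 × (−€240 billion) = +€192 billion.
Expenditure multiplier = 1/(1 − c + m) = 1/(1 − 0.8 + 0.08) = 1/0.28 ≈ 3.571.
The tax multiplier is −c × k ≈ −2.857, so ΔY = k × (−c·ΔT) = (+€192 billion) / 0.28 ≈ +€686 billion.

+€686 billion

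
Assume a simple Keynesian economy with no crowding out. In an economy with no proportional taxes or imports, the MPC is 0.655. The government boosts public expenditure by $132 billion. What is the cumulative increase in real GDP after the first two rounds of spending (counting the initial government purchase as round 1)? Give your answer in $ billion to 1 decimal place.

$218.5 billion

Round 1 adds ΔG = $132 billion; each later round is MPC = 0.655 times the previous.
After 2 rounds: 132 + 86.46 = ΔG·(1 − c^2)/(1 − c) = 132 × (1 − 0.429025)/0.345 ≈ $218.5 billion.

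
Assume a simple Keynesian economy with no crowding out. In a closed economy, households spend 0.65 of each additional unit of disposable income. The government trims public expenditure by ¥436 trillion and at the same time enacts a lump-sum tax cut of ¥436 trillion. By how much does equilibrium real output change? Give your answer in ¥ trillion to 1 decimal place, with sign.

Expenditure multiplier = 1/(1 − MPC) = 1/(1 − 0.65) = 1/0.35 ≈ 2.857.
ΔG contributes k·ΔG = (−¥436 trillion) / 0.35 ≈ −¥1,245.7 trillion.
ΔT of −¥436 trillion changes first-round spending by −c·ΔT = +¥283.4 trillion, contributing k·(−c·ΔT) = (+¥283.4 trillion) / 0.35 ≈ +¥809.7 trillion.
With ΔG = ΔT and no other leakages, the balanced-budget multiplier is 1, so ΔY = ΔG = −¥436 trillion.

−¥436.0 trillion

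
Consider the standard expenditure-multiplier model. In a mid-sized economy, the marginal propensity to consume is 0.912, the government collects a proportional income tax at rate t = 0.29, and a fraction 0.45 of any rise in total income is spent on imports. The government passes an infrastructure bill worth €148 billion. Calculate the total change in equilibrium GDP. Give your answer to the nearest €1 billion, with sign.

Government-spending multiplier = 1/(1 − c(1−t) + m) = 1/(1 − 0.912×0.71 + 0.45) = 1/0.80248 ≈ 1.246.
ΔY = k × ΔG = (+€148 billion) / 0.80248 ≈ +€184 billion.

+€184 billion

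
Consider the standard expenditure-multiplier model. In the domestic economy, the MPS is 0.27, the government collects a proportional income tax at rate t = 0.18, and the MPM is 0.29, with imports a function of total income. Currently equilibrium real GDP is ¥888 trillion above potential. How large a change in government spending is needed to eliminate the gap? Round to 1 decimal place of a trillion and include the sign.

−¥614.0 trillion

MPC = 1 − MPS = 1 − 0.27 = 0.73.
Spending multiplier = 1/(1 − c(1−t) + m) = 1/(1 − 0.73×0.82 + 0.29) = 1/0.6914 ≈ 1.446.
Need ΔY = −¥888 trillion, so ΔG = ΔY/k = (−¥888 trillion) × 0.6914 ≈ −¥614 trillion.
The government should cut government spending by ¥614 trillion.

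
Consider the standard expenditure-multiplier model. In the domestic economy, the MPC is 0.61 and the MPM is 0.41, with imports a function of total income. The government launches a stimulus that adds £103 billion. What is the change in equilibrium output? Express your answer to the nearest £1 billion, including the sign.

+£129 billion

Spending multiplier = 1/(1 − c + m) = 1/(1 − 0.61 + 0.41) = 1/0.8 = 1.25.
ΔY = k × ΔG = (+£103 billion) / 0.8 ≈ +£129 billion.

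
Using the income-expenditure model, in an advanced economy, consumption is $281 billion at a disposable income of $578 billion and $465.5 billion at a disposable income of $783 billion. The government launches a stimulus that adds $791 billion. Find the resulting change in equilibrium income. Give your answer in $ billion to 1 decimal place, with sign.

MPC = ΔC/ΔYd = (465.5 − 281)/(783 − 578) = 184.5/205 = 0.9.
Government-spending multiplier = 1/(1 − MPC) = 1/(1 − 0.9) = 1/0.1 = 10.
ΔY = k × ΔG = (+$791 billion) / 0.1 = +$7,910 billion.

+$7,910.0 billion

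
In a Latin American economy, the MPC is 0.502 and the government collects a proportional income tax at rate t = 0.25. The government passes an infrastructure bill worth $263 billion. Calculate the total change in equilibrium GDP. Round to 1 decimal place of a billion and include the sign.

Spending multiplier = 1/(1 − c(1−t)) = 1/(1 − 0.502×0.75) = 1/0.6235 ≈ 1.604.
ΔY = k × ΔG = (+$263 billion) / 0.6235 ≈ +$421.8 billion.

+$421.8 billion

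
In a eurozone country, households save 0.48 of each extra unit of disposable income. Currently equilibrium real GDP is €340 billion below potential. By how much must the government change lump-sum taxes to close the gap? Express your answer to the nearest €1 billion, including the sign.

−€314 billion

MPC = 1 − MPS = 1 − 0.48 = 0.52.
Spending multiplier = 1/(1 − MPC) = 1/(1 − 0.52) = 1/0.48 ≈ 2.083.
Tax multiplier = −c·k = −0.52/0.48 ≈ −1.083. Need ΔY = +€340 billion, so ΔT = ΔY/(−c·k) = −(+€340 billion) × 0.48 / 0.52 ≈ −€314 billion.
The government should cut lump-sum taxes by €314 billion.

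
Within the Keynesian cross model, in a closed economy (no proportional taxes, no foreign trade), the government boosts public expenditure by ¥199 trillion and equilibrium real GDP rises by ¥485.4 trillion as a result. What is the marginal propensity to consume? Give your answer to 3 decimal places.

Implied spending multiplier k = ΔY/ΔG = 485.4/199 ≈ 2.4392.
Since k = 1/(1 − MPC), MPC = 1 − 1/k = 1 − ΔG/ΔY = 1 − 199/485.4 ≈ 0.590.

0.590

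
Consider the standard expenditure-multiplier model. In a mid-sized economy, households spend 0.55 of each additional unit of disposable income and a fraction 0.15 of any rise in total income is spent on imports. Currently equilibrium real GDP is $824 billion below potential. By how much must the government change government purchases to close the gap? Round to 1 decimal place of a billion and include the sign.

+$494.4 billion

Spending multiplier = 1/(1 − c + m) = 1/(1 − 0.55 + 0.15) = 1/0.6 ≈ 1.667.
Need ΔY = +$824 billion, so ΔG = ΔY/k = (+$824 billion) × 0.6 = +$494.4 billion.
The government should increase government purchases by $494.4 billion.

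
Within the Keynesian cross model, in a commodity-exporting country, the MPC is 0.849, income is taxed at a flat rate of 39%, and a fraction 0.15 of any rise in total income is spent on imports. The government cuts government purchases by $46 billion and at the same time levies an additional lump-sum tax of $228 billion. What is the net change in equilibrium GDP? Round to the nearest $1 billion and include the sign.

−$379 billion

Expenditure multiplier = 1/(1 − c(1−t) + m) = 1/(1 − 0.849×0.61 + 0.15) = 1/0.63211 ≈ 1.582.
ΔG contributes k·ΔG = (−$46 billion) / 0.63211 ≈ −$72.8 billion.
ΔT of +$228 billion changes first-round spending by −c·ΔT = −$193.572 billion, contributing k·(−c·ΔT) = (−$193.572 billion) / 0.63211 ≈ −$306.2 billion.
Net ΔY = k(ΔG − c·ΔT) = (−$239.572 billion) / 0.63211 ≈ −$379 billion.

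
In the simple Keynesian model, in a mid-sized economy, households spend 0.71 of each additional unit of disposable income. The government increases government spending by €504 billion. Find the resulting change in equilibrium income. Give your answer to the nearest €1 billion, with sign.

+€1,738 billion

Government-spending multiplier = 1/(1 − MPC) = 1/(1 − 0.71) = 1/0.29 ≈ 3.448.
ΔY = k × ΔG = (+€504 billion) / 0.29 ≈ +€1,738 billion.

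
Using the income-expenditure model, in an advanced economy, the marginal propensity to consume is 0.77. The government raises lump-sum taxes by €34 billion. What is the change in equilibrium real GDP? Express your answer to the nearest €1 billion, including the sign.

A lump-sum tax change of +€34 billion shifts disposable income by −€34 billion; first-round consumption changes by −c × ΔT = −0.77 × (+€34 billion) = −€26.18 billion.
Expenditure multiplier = 1/(1 − MPC) = 1/(1 − 0.77) = 1/0.23 ≈ 4.348.
The tax multiplier is −c × k ≈ −3.348, so ΔY = k × (−c·ΔT) = (−€26.18 billion) / 0.23 ≈ −€114 billion.

−€114 billion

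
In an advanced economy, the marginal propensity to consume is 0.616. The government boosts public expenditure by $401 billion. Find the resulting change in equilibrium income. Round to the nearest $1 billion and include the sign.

+$1,044 billion

Spending multiplier = 1/(1 − MPC) = 1/(1 − 0.616) = 1/0.384 ≈ 2.604.
ΔY = k × ΔG = (+$401 billion) / 0.384 ≈ +$1,044 billion.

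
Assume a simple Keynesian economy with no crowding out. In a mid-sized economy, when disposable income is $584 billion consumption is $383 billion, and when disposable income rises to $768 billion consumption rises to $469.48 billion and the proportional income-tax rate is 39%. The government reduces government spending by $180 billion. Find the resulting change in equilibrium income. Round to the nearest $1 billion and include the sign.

MPC = ΔC/ΔYd = (469.48 − 383)/(768 − 584) = 86.48/184 = 0.47.
Government-spending multiplier = 1/(1 − c(1−t)) = 1/(1 − 0.47×0.61) = 1/0.7133 ≈ 1.402.
ΔY = k × ΔG = (−$180 billion) / 0.7133 ≈ −$252 billion.

−$252 billion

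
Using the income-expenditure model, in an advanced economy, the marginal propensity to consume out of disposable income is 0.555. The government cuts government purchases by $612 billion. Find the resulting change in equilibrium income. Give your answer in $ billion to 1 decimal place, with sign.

Government-spending multiplier = 1/(1 − MPC) = 1/(1 − 0.555) = 1/0.445 ≈ 2.247.
ΔY = k × ΔG = (−$612 billion) / 0.445 ≈ −$1,375.3 billion.

−$1,375.3 billion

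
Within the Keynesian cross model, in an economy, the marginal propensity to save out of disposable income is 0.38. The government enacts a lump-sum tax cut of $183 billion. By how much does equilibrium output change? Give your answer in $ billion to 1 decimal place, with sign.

MPC = 1 − MPS = 1 − 0.38 = 0.62.
A lump-sum tax change of −$183 billion shifts disposable income by +$183 billion; first-round consumption changes by −c × ΔT = −0.62 × (−$183 billion) = +$113.46 billion.
Expenditure multiplier = 1/(1 − MPC) = 1/(1 − 0.62) = 1/0.38 ≈ 2.632.
The tax multiplier is −c × k ≈ −1.632, so ΔY = k × (−c·ΔT) = (+$113.46 billion) / 0.38 ≈ +$298.6 billion.

+$298.6 billion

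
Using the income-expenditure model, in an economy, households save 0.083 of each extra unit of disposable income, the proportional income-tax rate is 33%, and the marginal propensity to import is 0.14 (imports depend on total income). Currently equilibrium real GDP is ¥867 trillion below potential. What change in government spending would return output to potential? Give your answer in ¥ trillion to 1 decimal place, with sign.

+¥455.7 trillion

MPC = 1 − MPS = 1 − 0.083 = 0.917.
Spending multiplier = 1/(1 − c(1−t) + m) = 1/(1 − 0.917×0.67 + 0.14) = 1/0.52561 ≈ 1.903.
Need ΔY = +¥867 trillion, so ΔG = ΔY/k = (+¥867 trillion) × 0.52561 ≈ +¥455.7 trillion.
The government should increase government spending by ¥455.7 trillion.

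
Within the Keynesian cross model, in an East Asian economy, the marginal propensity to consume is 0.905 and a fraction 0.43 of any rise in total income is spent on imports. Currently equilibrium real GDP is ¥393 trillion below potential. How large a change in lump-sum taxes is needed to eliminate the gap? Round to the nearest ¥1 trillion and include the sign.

−¥228 trillion

Spending multiplier = 1/(1 − c + m) = 1/(1 − 0.905 + 0.43) = 1/0.525 ≈ 1.905.
Tax multiplier = −c·k = −0.905/0.525 ≈ −1.724. Need ΔY = +¥393 trillion, so ΔT = ΔY/(−c·k) = −(+¥393 trillion) × 0.525 / 0.905 ≈ −¥228 trillion.
The government should cut lump-sum taxes by ¥228 trillion.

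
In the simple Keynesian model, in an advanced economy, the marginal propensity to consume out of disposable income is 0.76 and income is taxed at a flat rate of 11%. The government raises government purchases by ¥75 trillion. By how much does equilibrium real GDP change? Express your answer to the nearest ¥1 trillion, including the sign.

Government-spending multiplier = 1/(1 − c(1−t)) = 1/(1 − 0.76×0.89) = 1/0.3236 ≈ 3.09.
ΔY = k × ΔG = (+¥75 trillion) / 0.3236 ≈ +¥232 trillion.

+¥232 trillion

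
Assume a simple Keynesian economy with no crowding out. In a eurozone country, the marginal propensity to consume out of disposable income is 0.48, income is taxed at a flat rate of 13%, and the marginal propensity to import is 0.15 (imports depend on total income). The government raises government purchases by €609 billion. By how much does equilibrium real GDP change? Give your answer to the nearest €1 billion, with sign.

+€832 billion

Spending multiplier = 1/(1 − c(1−t) + m) = 1/(1 − 0.48×0.87 + 0.15) = 1/0.7324 ≈ 1.365.
ΔY = k × ΔG = (+€609 billion) / 0.7324 ≈ +€832 billion.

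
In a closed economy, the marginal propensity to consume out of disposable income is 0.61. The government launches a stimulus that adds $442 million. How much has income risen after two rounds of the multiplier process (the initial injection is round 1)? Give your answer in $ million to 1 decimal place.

$711.6 million

Round 1 adds ΔG = $442 million; each later round is MPC = 0.61 times the previous.
After 2 rounds: 442 + 269.62 = ΔG·(1 − c^2)/(1 − c) = 442 × (1 − 0.3721)/0.39 ≈ $711.6 million.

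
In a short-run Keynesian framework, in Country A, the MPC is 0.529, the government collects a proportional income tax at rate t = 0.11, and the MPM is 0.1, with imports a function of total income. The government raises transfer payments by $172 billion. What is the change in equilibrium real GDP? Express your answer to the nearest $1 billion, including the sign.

+$145 billion

The transfer change shifts disposable income by +$172 billion, so first-round consumption changes by c·ΔTR = 0.529 × (+$172 billion) = +$90.988 billion.
Expenditure multiplier = 1/(1 − c(1−t) + m) = 1/(1 − 0.529×0.89 + 0.1) = 1/0.62919 ≈ 1.589.
The transfer multiplier is c × k ≈ 0.841, so ΔY = k × (c·ΔTR) = (+$90.988 billion) / 0.62919 ≈ +$145 billion.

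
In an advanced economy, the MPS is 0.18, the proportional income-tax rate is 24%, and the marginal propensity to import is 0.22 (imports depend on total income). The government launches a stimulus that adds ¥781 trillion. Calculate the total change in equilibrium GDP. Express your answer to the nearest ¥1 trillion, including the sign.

+¥1,309 trillion

MPC = 1 − MPS = 1 − 0.18 = 0.82.
Expenditure multiplier = 1/(1 − c(1−t) + m) = 1/(1 − 0.82×0.76 + 0.22) = 1/0.5968 ≈ 1.676.
ΔY = k × ΔG = (+¥781 trillion) / 0.5968 ≈ +¥1,309 trillion.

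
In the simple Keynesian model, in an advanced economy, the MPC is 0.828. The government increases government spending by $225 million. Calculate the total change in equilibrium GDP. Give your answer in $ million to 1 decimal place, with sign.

Expenditure multiplier = 1/(1 − MPC) = 1/(1 − 0.828) = 1/0.172 ≈ 5.814.
ΔY = k × ΔG = (+$225 million) / 0.172 ≈ +$1,308.1 million.

+$1,308.1 million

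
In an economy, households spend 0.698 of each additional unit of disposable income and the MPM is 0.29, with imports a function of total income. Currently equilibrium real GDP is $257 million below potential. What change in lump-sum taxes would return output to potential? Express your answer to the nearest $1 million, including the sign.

−$218 million

Spending multiplier = 1/(1 − c + m) = 1/(1 − 0.698 + 0.29) = 1/0.592 ≈ 1.689.
Tax multiplier = −c·k = −0.698/0.592 ≈ −1.179. Need ΔY = +$257 million, so ΔT = ΔY/(−c·k) = −(+$257 million) × 0.592 / 0.698 ≈ −$218 million.
The government should cut lump-sum taxes by $218 million.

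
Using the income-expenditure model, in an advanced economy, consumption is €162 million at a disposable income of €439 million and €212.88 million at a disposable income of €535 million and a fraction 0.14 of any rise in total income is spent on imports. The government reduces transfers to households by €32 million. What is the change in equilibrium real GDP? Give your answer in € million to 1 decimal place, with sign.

MPC = ΔC/ΔYd = (212.88 − 162)/(535 − 439) = 50.88/96 = 0.53.
The transfer change shifts disposable income by −€32 million, so first-round consumption changes by c·ΔTR = 0.53 × (−€32 million) = −€16.96 million.
Expenditure multiplier = 1/(1 − c + m) = 1/(1 − 0.53 + 0.14) = 1/0.61 ≈ 1.639.
The transfer multiplier is c × k ≈ 0.869, so ΔY = k × (c·ΔTR) = (−€16.96 million) / 0.61 ≈ −€27.8 million.

−€27.8 million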